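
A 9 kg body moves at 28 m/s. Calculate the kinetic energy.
KE = ½mv² = ½(9)(28)² = 3528.0 J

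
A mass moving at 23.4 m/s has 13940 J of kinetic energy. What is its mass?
m = 2·KE/v² = 2·13940/(23.4)² = 50.92 kg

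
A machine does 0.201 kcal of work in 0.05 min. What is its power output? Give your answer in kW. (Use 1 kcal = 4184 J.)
Convert to SI: W = 840.984 J, t = 3.0 s
P = W/t = 840.984/3.0 = 280.328 W = 0.2803 kW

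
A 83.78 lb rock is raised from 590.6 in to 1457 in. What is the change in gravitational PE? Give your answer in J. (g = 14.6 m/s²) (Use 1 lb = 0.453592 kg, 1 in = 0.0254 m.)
Convert to SI: m = 38.0019 kg, Δh = 22.0066 m
ΔPE = mgΔh = (38.0019)(14.6)(22.0066) = 12210 J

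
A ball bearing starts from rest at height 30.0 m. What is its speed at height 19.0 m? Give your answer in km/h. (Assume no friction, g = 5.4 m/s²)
mgh₁ = mgh₂ + ½mv² ⇒ v = √(2g(h₁−h₂)) = √(2·5.4·11.0) = 10.8995 m/s = 39.24 km/h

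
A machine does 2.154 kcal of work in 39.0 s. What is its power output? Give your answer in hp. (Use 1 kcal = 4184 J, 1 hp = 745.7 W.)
Convert to SI: W = 9012.34 J, t = 39.0 s
P = W/t = 9012.34/39.0 = 231.086 W = 0.3099 hp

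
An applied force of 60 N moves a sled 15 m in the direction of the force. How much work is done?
W = F·d = (60)(15) = 900.0 J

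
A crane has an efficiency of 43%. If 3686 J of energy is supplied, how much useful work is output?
W_out = η·W_in = 0.43·3686 = 1584.98 J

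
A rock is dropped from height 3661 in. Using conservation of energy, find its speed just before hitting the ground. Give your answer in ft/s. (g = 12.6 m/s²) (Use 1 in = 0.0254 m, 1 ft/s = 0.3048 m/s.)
Convert to SI: h = 92.9894 m
mgh = ½mv² ⇒ v = √(2gh) = √(2·12.6·92.9894) = 48.408 m/s = 158.8 ft/s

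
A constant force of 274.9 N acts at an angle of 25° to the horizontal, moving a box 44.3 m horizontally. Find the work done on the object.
W = F·d·cosθ = (274.9)(44.3)cos(25°) = 11040 J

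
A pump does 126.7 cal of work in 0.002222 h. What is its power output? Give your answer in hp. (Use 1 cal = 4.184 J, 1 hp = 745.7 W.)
Convert to SI: W = 530.113 J, t = 7.9992 s
P = W/t = 530.113/7.9992 = 66.2707 W = 0.08887 hp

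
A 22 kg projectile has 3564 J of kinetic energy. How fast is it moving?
v = √(2·KE/m) = √(2·3564/22) = 18.0 m/s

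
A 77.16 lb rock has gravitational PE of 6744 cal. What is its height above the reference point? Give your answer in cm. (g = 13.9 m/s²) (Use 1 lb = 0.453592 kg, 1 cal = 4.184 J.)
Convert to SI: m = 34.9992 kg, PE = 28216.9 J
h = PE/(mg) = 28216.9/(34.9992·13.9) = 58.0012 m = 5800 cm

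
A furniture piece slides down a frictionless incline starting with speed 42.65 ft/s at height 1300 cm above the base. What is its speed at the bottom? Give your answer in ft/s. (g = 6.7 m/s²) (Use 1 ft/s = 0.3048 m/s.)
Convert to SI: v₀ = 12.9997 m/s, h = 13.0 m
½mv₀² + mgh = ½mv² ⇒ v = √(v₀² + 2gh) = √(12.9997² + 2·6.7·13.0) = 18.5255 m/s = 60.78 ft/s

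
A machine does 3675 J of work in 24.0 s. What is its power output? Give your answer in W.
P = W/t = 3675.0/24.0 = 153.1 W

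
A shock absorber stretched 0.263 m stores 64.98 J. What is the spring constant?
k = 2·PE/x² = 2·64.98/(0.263)² = 1879 N/m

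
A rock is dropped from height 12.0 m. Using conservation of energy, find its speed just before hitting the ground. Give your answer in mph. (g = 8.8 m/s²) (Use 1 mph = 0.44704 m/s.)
mgh = ½mv² ⇒ v = √(2gh) = √(2·8.8·12.0) = 14.5327 m/s = 32.51 mph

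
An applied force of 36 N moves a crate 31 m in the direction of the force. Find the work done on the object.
W = F·d = (36)(31) = 1116 J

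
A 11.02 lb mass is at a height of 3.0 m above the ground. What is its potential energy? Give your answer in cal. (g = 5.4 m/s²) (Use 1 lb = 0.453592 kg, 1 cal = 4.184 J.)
Convert to SI: m = 4.99858 kg, h = 3.0 m
PE = mgh = (4.99858)(5.4)(3.0) = 80.9771 J = 19.35 cal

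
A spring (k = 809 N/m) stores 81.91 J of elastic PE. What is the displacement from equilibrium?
x = √(2·PE/k) = √(2·81.91/809) = 0.45 m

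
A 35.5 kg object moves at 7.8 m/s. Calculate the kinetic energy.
KE = ½mv² = ½(35.5)(7.8)² = 1080 J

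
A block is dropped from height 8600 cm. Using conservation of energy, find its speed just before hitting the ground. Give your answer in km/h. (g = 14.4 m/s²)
Convert to SI: h = 86.0 m
mgh = ½mv² ⇒ v = √(2gh) = √(2·14.4·86.0) = 49.7675 m/s = 179.2 km/h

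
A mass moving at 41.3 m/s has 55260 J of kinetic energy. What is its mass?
m = 2·KE/v² = 2·55260/(41.3)² = 64.79 kg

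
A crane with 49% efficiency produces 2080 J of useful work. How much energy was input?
W_in = W_out/η = 2080/0.49 = 4245 J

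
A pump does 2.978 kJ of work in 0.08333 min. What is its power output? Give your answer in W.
Convert to SI: W = 2978.0 J, t = 4.9998 s
P = W/t = 2978.0/4.9998 = 595.6 W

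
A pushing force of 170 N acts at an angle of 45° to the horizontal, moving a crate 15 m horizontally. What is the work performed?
W = F·d·cosθ = (170)(15)cos(45°) = 1803 J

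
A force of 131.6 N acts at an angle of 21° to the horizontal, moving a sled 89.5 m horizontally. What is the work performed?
W = F·d·cosθ = (131.6)(89.5)cos(21°) = 11000 J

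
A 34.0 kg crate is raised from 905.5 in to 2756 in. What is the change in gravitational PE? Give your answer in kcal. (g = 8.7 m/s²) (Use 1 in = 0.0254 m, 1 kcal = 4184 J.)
Convert to SI: m = 34.0 kg, Δh = 47.0027 m
ΔPE = mgΔh = (34.0)(8.7)(47.0027) = 13903.4 J = 3.323 kcal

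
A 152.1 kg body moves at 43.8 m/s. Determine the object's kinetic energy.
KE = ½mv² = ½(152.1)(43.8)² = 145900 J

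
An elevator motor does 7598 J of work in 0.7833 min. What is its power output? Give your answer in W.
Convert to SI: W = 7598.0 J, t = 46.998 s
P = W/t = 7598.0/46.998 = 161.7 W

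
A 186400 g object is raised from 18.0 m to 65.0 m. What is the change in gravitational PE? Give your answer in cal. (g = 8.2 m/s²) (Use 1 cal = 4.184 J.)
Convert to SI: m = 186.4 kg, Δh = 47.0 m
ΔPE = mgΔh = (186.4)(8.2)(47.0) = 71838.6 J = 17170 cal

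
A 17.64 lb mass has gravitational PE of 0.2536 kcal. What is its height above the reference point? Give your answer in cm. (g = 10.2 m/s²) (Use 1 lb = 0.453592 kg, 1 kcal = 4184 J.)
Convert to SI: m = 8.00136 kg, PE = 1061.06 J
h = PE/(mg) = 1061.06/(8.00136·10.2) = 13.001 m = 1300 cm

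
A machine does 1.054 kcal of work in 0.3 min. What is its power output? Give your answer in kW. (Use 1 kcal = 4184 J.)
Convert to SI: W = 4409.94 J, t = 18.0 s
P = W/t = 4409.94/18.0 = 244.996 W = 0.245 kW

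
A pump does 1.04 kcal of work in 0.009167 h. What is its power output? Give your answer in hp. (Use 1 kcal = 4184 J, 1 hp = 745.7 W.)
Convert to SI: W = 4351.36 J, t = 33.0012 s
P = W/t = 4351.36/33.0012 = 131.855 W = 0.1768 hp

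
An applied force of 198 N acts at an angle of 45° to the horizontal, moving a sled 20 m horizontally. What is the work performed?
W = F·d·cosθ = (198)(20)cos(45°) = 2800 J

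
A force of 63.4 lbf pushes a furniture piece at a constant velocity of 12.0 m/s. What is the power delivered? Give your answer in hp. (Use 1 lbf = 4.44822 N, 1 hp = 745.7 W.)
Convert to SI: F = 282.017 N, v = 12.0 m/s
P = Fv = (282.017)(12.0) = 3384.21 W = 4.538 hp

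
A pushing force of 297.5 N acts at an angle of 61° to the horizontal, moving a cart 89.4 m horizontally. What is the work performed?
W = F·d·cosθ = (297.5)(89.4)cos(61°) = 12890 J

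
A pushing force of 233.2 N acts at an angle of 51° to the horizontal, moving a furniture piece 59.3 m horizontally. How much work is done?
W = F·d·cosθ = (233.2)(59.3)cos(51°) = 8703 J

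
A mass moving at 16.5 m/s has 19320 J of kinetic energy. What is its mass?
m = 2·KE/v² = 2·19320/(16.5)² = 141.9 kg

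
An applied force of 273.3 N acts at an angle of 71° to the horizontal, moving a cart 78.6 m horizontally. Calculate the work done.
W = F·d·cosθ = (273.3)(78.6)cos(71°) = 6994 J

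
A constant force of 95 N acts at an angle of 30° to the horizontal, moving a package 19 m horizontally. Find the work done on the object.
W = F·d·cosθ = (95)(19)cos(30°) = 1563 J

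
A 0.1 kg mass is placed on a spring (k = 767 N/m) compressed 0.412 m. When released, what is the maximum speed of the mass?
½kx² = ½mv² ⇒ v = x√(k/m) = (0.412)√(767/0.1) = 36.08 m/s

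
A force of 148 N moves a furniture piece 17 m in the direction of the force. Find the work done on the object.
W = F·d = (148)(17) = 2516 J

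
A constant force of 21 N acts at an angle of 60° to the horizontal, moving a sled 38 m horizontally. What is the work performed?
W = F·d·cosθ = (21)(38)cos(60°) = 399.0 J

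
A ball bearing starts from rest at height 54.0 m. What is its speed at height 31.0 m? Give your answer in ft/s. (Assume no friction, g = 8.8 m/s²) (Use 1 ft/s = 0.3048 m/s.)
mgh₁ = mgh₂ + ½mv² ⇒ v = √(2g(h₁−h₂)) = √(2·8.8·23.0) = 20.1196 m/s = 66.01 ft/s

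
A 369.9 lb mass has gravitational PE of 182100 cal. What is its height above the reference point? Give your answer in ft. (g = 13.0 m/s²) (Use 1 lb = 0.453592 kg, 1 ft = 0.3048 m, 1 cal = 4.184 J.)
Convert to SI: m = 167.784 kg, PE = 761906 J
h = PE/(mg) = 761906/(167.784·13.0) = 349.308 m = 1146 ft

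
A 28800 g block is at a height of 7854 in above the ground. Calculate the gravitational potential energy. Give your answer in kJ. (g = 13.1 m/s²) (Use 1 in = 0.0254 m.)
Convert to SI: m = 28.8 kg, h = 199.492 m
PE = mgh = (28.8)(13.1)(199.492) = 75264.2 J = 75.26 kJ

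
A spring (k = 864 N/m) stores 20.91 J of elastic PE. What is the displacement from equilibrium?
x = √(2·PE/k) = √(2·20.91/864) = 0.22 m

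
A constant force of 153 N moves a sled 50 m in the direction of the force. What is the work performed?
W = F·d = (153)(50) = 7650 J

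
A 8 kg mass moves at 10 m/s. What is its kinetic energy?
KE = ½mv² = ½(8)(10)² = 400.0 J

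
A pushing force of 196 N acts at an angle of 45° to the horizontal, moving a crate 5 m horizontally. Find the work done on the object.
W = F·d·cosθ = (196)(5)cos(45°) = 693.0 J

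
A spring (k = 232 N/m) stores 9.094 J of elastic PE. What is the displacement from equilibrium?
x = √(2·PE/k) = √(2·9.094/232) = 0.28 m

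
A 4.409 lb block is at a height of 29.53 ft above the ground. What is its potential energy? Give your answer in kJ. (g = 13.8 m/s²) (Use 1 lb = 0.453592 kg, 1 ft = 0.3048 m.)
Convert to SI: m = 1.99989 kg, h = 9.00074 m
PE = mgh = (1.99989)(13.8)(9.00074) = 248.407 J = 0.2484 kJ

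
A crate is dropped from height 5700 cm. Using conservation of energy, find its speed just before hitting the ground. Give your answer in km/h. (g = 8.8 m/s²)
Convert to SI: h = 57.0 m
mgh = ½mv² ⇒ v = √(2gh) = √(2·8.8·57.0) = 31.6733 m/s = 114.0 km/h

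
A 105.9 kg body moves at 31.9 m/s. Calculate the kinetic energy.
KE = ½mv² = ½(105.9)(31.9)² = 53880 J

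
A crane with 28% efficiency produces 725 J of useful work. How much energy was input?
W_in = W_out/η = 725/0.28 = 2589 J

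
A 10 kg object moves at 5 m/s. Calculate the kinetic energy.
KE = ½mv² = ½(10)(5)² = 125.0 J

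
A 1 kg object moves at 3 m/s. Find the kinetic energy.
KE = ½mv² = ½(1)(3)² = 4.5 J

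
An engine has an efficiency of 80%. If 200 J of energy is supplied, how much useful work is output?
W_out = η·W_in = 0.8·200 = 160.0 J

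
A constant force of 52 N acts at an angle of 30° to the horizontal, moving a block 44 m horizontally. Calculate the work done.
W = F·d·cosθ = (52)(44)cos(30°) = 1981 J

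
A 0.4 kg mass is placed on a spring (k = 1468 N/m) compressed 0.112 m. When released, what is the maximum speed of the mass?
½kx² = ½mv² ⇒ v = x√(k/m) = (0.112)√(1468/0.4) = 6.785 m/s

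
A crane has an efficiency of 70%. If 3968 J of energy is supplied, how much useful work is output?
W_out = η·W_in = 0.7·3968 = 2777.6 J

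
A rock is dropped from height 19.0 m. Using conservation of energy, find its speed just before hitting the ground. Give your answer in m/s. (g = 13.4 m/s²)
mgh = ½mv² ⇒ v = √(2gh) = √(2·13.4·19.0) = 22.57 m/s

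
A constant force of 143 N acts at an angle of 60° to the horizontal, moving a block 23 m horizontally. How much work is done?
W = F·d·cosθ = (143)(23)cos(60°) = 1645 J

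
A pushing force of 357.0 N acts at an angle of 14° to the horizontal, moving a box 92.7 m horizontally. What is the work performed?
W = F·d·cosθ = (357.0)(92.7)cos(14°) = 32110 J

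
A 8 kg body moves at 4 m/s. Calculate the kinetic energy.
KE = ½mv² = ½(8)(4)² = 64.0 J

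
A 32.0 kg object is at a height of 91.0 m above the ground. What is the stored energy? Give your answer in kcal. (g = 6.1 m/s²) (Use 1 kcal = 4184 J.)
PE = mgh = (32.0)(6.1)(91.0) = 17763.2 J = 4.246 kcal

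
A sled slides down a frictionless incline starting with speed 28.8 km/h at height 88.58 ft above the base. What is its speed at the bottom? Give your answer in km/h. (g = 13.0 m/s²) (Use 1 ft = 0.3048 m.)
Convert to SI: v₀ = 8.0 m/s, h = 26.9992 m
½mv₀² + mgh = ½mv² ⇒ v = √(v₀² + 2gh) = √(8.0² + 2·13.0·26.9992) = 27.6763 m/s = 99.63 km/h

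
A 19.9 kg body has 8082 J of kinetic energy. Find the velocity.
v = √(2·KE/m) = √(2·8082/19.9) = 28.5 m/s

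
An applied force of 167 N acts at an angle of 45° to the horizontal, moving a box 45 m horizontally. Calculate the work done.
W = F·d·cosθ = (167)(45)cos(45°) = 5314 J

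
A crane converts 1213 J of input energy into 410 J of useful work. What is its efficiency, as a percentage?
η = W_out/W_in = 410/1213 = 33.8%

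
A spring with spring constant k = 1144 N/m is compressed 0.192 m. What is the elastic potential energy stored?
PE = ½kx² = ½(1144)(0.192)² = 21.09 J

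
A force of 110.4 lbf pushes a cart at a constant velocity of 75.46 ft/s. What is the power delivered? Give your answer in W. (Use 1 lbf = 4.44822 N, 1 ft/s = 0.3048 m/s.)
Convert to SI: F = 491.083 N, v = 23.0002 m/s
P = Fv = (491.083)(23.0002) = 11300 W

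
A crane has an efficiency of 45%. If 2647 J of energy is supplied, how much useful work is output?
W_out = η·W_in = 0.45·2647 = 1191.15 J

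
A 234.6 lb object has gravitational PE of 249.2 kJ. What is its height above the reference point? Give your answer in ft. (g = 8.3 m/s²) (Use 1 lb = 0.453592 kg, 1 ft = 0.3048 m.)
Convert to SI: m = 106.413 kg, PE = 249200 J
h = PE/(mg) = 249200/(106.413·8.3) = 282.148 m = 925.7 ft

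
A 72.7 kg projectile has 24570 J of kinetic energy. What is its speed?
v = √(2·KE/m) = √(2·24570/72.7) = 26.0 m/s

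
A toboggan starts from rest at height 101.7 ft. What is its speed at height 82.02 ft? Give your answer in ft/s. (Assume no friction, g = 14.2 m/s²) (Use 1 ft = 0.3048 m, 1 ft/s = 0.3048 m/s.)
Convert to SI: h₁−h₂ = 5.99846 m
mgh₁ = mgh₂ + ½mv² ⇒ v = √(2g(h₁−h₂)) = √(2·14.2·5.99846) = 13.0521 m/s = 42.82 ft/s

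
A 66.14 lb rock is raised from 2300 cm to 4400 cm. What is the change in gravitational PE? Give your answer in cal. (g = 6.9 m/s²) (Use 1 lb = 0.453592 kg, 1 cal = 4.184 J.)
Convert to SI: m = 30.0006 kg, Δh = 21.0 m
ΔPE = mgΔh = (30.0006)(6.9)(21.0) = 4347.08 J = 1039 cal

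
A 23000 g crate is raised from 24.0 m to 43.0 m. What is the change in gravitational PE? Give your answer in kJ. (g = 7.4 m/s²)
Convert to SI: m = 23.0 kg, Δh = 19.0 m
ΔPE = mgΔh = (23.0)(7.4)(19.0) = 3233.8 J = 3.234 kJ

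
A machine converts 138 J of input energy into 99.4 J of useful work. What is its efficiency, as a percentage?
η = W_out/W_in = 99.4/138 = 72.03%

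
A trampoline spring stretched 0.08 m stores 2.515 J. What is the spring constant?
k = 2·PE/x² = 2·2.515/(0.08)² = 785.9 N/m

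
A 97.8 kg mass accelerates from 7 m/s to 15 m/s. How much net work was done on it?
W = ΔKE = ½m(v₂² − v₁²) = ½(97.8)(15² − 7²) = 8606.4 J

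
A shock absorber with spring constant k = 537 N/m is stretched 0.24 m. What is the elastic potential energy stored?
PE = ½kx² = ½(537)(0.24)² = 15.47 J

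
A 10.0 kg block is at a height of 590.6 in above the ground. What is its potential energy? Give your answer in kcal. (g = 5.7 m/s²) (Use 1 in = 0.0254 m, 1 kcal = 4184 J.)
Convert to SI: m = 10.0 kg, h = 15.0012 m
PE = mgh = (10.0)(5.7)(15.0012) = 855.071 J = 0.2044 kcal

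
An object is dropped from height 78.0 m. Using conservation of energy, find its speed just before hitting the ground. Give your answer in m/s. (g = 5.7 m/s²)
mgh = ½mv² ⇒ v = √(2gh) = √(2·5.7·78.0) = 29.82 m/s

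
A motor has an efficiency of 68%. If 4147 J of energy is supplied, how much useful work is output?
W_out = η·W_in = 0.68·4147 = 2819.96 J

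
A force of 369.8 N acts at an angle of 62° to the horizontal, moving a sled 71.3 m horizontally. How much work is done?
W = F·d·cosθ = (369.8)(71.3)cos(62°) = 12380 J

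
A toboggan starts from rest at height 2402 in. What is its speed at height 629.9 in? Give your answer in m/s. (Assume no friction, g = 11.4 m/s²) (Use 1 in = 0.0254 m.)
Convert to SI: h₁−h₂ = 45.0113 m
mgh₁ = mgh₂ + ½mv² ⇒ v = √(2g(h₁−h₂)) = √(2·11.4·45.0113) = 32.04 m/s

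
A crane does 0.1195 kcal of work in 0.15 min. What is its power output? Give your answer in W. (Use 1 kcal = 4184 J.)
Convert to SI: W = 499.988 J, t = 9.0 s
P = W/t = 499.988/9.0 = 55.55 W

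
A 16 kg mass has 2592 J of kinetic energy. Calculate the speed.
v = √(2·KE/m) = √(2·2592/16) = 18.0 m/s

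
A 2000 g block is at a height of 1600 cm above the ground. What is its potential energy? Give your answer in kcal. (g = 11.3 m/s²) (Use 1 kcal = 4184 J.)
Convert to SI: m = 2.0 kg, h = 16.0 m
PE = mgh = (2.0)(11.3)(16.0) = 361.6 J = 0.08642 kcal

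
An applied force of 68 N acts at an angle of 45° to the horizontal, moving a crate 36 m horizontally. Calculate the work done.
W = F·d·cosθ = (68)(36)cos(45°) = 1731 J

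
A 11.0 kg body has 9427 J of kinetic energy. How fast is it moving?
v = √(2·KE/m) = √(2·9427/11.0) = 41.4 m/s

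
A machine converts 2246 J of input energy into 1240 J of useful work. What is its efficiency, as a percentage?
η = W_out/W_in = 1240/2246 = 55.21%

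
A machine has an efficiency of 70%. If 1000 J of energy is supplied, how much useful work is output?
W_out = η·W_in = 0.7·1000 = 700.0 J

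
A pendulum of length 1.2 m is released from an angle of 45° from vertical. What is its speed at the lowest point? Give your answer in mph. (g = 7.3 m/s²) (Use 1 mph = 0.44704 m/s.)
h = L(1 − cosθ) = 1.2(1 − cos45°) = 0.351472 m
v = √(2gh) = √(2·7.3·0.351472) = 2.26528 m/s = 5.067 mph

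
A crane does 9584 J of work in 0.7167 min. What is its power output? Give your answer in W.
Convert to SI: W = 9584.0 J, t = 43.002 s
P = W/t = 9584.0/43.002 = 222.9 W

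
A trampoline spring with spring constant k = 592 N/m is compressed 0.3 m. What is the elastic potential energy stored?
PE = ½kx² = ½(592)(0.3)² = 26.64 J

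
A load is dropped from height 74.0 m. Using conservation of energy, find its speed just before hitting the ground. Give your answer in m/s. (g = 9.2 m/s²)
mgh = ½mv² ⇒ v = √(2gh) = √(2·9.2·74.0) = 36.9 m/s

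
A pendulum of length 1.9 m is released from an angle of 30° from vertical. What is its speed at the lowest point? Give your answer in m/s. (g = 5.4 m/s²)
h = L(1 − cosθ) = 1.9(1 − cos30°) = 0.254552 m
v = √(2gh) = √(2·5.4·0.254552) = 1.658 m/s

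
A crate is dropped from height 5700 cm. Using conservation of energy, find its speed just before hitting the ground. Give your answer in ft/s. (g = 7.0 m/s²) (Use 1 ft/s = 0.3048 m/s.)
Convert to SI: h = 57.0 m
mgh = ½mv² ⇒ v = √(2gh) = √(2·7.0·57.0) = 28.2489 m/s = 92.68 ft/s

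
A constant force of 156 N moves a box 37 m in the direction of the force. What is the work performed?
W = F·d = (156)(37) = 5772 J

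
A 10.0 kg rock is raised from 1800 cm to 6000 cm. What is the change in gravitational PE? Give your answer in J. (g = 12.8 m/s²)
Convert to SI: m = 10.0 kg, Δh = 42.0 m
ΔPE = mgΔh = (10.0)(12.8)(42.0) = 5376 J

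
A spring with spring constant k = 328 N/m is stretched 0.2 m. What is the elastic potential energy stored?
PE = ½kx² = ½(328)(0.2)² = 6.56 J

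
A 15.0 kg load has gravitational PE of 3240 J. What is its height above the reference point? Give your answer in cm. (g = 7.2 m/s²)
h = PE/(mg) = 3240.0/(15.0·7.2) = 30.0 m = 3000 cm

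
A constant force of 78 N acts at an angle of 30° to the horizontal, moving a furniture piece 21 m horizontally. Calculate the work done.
W = F·d·cosθ = (78)(21)cos(30°) = 1419 J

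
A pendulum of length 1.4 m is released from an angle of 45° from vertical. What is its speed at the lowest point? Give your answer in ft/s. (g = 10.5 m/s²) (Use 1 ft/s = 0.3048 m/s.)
h = L(1 − cosθ) = 1.4(1 − cos45°) = 0.410051 m
v = √(2gh) = √(2·10.5·0.410051) = 2.93446 m/s = 9.627 ft/s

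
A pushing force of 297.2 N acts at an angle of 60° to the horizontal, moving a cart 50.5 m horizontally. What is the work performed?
W = F·d·cosθ = (297.2)(50.5)cos(60°) = 7504 J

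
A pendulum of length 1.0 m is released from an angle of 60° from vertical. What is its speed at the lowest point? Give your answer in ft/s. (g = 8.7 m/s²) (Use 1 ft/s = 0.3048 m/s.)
h = L(1 − cosθ) = 1.0(1 − cos60°) = 0.5 m
v = √(2gh) = √(2·8.7·0.5) = 2.94958 m/s = 9.677 ft/s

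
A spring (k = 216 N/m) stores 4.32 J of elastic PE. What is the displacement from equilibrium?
x = √(2·PE/k) = √(2·4.32/216) = 0.2 m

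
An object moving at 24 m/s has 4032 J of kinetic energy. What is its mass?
m = 2·KE/v² = 2·4032/(24)² = 14.0 kg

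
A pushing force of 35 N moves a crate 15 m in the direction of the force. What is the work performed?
W = F·d = (35)(15) = 525.0 J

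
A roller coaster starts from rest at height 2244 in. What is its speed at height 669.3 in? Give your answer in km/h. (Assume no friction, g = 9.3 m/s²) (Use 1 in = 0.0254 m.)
Convert to SI: h₁−h₂ = 39.9974 m
mgh₁ = mgh₂ + ½mv² ⇒ v = √(2g(h₁−h₂)) = √(2·9.3·39.9974) = 27.2755 m/s = 98.19 km/h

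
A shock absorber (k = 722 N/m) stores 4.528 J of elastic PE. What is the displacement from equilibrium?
x = √(2·PE/k) = √(2·4.528/722) = 0.112 m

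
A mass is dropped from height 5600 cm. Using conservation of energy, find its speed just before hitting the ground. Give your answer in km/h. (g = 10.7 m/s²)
Convert to SI: h = 56.0 m
mgh = ½mv² ⇒ v = √(2gh) = √(2·10.7·56.0) = 34.6179 m/s = 124.6 km/h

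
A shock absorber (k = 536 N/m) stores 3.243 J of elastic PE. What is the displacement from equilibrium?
x = √(2·PE/k) = √(2·3.243/536) = 0.11 m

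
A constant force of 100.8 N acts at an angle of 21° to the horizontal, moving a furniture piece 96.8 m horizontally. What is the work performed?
W = F·d·cosθ = (100.8)(96.8)cos(21°) = 9109 J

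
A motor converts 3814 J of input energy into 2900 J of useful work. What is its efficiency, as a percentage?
η = W_out/W_in = 2900/3814 = 76.04%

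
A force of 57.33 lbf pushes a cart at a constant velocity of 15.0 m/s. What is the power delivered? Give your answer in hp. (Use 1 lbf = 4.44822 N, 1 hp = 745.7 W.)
Convert to SI: F = 255.016 N, v = 15.0 m/s
P = Fv = (255.016)(15.0) = 3825.25 W = 5.13 hp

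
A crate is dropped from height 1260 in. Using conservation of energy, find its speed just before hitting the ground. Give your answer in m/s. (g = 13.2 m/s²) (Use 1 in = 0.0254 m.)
Convert to SI: h = 32.004 m
mgh = ½mv² ⇒ v = √(2gh) = √(2·13.2·32.004) = 29.07 m/s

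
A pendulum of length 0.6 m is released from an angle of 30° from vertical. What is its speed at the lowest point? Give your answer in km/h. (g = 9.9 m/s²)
h = L(1 − cosθ) = 0.6(1 − cos30°) = 0.0803848 m
v = √(2gh) = √(2·9.9·0.0803848) = 1.26159 m/s = 4.542 km/h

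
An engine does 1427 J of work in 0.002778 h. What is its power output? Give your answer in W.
Convert to SI: W = 1427.0 J, t = 10.0008 s
P = W/t = 1427.0/10.0008 = 142.7 W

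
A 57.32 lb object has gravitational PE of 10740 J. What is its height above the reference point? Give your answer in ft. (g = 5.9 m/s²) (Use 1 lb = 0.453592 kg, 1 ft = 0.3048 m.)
Convert to SI: m = 25.9999 kg, PE = 10740.0 J
h = PE/(mg) = 10740.0/(25.9999·5.9) = 70.0133 m = 229.7 ft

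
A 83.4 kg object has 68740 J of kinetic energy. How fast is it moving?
v = √(2·KE/m) = √(2·68740/83.4) = 40.6 m/s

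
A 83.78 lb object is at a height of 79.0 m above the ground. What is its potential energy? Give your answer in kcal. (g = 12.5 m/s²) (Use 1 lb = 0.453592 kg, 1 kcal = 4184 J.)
Convert to SI: m = 38.0019 kg, h = 79.0 m
PE = mgh = (38.0019)(12.5)(79.0) = 37526.9 J = 8.969 kcal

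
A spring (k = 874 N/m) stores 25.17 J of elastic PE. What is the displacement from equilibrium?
x = √(2·PE/k) = √(2·25.17/874) = 0.24 m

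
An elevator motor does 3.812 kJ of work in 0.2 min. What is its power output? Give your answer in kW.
Convert to SI: W = 3812.0 J, t = 12.0 s
P = W/t = 3812.0/12.0 = 317.667 W = 0.3177 kW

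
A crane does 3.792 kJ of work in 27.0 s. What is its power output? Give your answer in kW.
Convert to SI: W = 3792.0 J, t = 27.0 s
P = W/t = 3792.0/27.0 = 140.444 W = 0.1404 kW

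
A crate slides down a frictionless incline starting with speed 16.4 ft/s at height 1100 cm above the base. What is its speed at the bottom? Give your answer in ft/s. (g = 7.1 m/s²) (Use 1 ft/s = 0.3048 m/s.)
Convert to SI: v₀ = 4.99872 m/s, h = 11.0 m
½mv₀² + mgh = ½mv² ⇒ v = √(v₀² + 2gh) = √(4.99872² + 2·7.1·11.0) = 13.4606 m/s = 44.16 ft/s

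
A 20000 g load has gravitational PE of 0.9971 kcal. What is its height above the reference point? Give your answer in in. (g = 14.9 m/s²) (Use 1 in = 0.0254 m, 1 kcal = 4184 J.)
Convert to SI: m = 20.0 kg, PE = 4171.87 J
h = PE/(mg) = 4171.87/(20.0·14.9) = 13.9996 m = 551.2 in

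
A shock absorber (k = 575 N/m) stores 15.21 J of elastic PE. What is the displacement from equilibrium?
x = √(2·PE/k) = √(2·15.21/575) = 0.23 m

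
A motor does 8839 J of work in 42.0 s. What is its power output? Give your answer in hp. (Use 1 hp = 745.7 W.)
P = W/t = 8839.0/42.0 = 210.452 W = 0.2822 hp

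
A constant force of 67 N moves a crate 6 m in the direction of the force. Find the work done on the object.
W = F·d = (67)(6) = 402.0 J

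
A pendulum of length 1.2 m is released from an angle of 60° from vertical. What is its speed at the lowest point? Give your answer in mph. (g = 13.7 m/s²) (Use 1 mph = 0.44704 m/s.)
h = L(1 − cosθ) = 1.2(1 − cos60°) = 0.6 m
v = √(2gh) = √(2·13.7·0.6) = 4.05463 m/s = 9.07 mph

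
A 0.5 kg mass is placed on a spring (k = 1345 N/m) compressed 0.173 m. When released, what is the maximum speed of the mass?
½kx² = ½mv² ⇒ v = x√(k/m) = (0.173)√(1345/0.5) = 8.973 m/s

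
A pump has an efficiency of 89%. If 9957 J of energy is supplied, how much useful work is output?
W_out = η·W_in = 0.89·9957 = 8861.73 J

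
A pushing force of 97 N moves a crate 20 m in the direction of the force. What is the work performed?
W = F·d = (97)(20) = 1940 J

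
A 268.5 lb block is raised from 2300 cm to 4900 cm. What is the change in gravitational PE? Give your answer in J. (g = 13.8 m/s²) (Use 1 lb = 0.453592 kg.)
Convert to SI: m = 121.789 kg, Δh = 26.0 m
ΔPE = mgΔh = (121.789)(13.8)(26.0) = 43700 J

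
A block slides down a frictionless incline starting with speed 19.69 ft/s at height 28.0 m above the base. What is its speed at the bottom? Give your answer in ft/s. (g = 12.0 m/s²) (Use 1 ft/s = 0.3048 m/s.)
Convert to SI: v₀ = 6.00151 m/s, h = 28.0 m
½mv₀² + mgh = ½mv² ⇒ v = √(v₀² + 2gh) = √(6.00151² + 2·12.0·28.0) = 26.6086 m/s = 87.3 ft/s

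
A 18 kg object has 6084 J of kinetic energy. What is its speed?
v = √(2·KE/m) = √(2·6084/18) = 26.0 m/s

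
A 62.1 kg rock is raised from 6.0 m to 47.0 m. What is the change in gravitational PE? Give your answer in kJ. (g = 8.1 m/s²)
ΔPE = mgΔh = (62.1)(8.1)(41.0) = 20623.4 J = 20.62 kJ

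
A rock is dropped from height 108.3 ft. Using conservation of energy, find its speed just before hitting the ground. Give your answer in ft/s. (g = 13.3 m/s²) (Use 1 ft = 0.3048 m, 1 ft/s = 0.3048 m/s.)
Convert to SI: h = 33.0098 m
mgh = ½mv² ⇒ v = √(2gh) = √(2·13.3·33.0098) = 29.6321 m/s = 97.22 ft/s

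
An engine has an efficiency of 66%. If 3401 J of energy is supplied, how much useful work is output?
W_out = η·W_in = 0.66·3401 = 2244.66 J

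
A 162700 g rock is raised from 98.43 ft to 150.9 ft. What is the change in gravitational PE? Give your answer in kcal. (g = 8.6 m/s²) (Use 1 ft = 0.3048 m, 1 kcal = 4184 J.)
Convert to SI: m = 162.7 kg, Δh = 15.9929 m
ΔPE = mgΔh = (162.7)(8.6)(15.9929) = 22377.5 J = 5.348 kcal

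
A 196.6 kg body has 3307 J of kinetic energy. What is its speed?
v = √(2·KE/m) = √(2·3307/196.6) = 5.8 m/s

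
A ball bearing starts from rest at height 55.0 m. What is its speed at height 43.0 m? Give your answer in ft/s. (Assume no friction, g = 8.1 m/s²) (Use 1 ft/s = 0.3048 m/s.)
mgh₁ = mgh₂ + ½mv² ⇒ v = √(2g(h₁−h₂)) = √(2·8.1·12.0) = 13.9427 m/s = 45.74 ft/s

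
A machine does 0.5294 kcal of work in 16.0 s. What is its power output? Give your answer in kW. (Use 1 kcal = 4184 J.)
Convert to SI: W = 2215.01 J, t = 16.0 s
P = W/t = 2215.01/16.0 = 138.438 W = 0.1384 kW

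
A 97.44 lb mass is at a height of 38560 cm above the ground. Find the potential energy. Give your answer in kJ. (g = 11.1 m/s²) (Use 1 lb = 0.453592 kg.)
Convert to SI: m = 44.198 kg, h = 385.6 m
PE = mgh = (44.198)(11.1)(385.6) = 189175 J = 189.2 kJ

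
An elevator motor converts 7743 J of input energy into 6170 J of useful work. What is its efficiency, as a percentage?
η = W_out/W_in = 6170/7743 = 79.68%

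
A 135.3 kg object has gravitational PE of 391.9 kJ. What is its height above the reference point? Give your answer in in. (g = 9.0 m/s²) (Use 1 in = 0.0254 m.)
Convert to SI: m = 135.3 kg, PE = 391900 J
h = PE/(mg) = 391900/(135.3·9.0) = 321.836 m = 12670 in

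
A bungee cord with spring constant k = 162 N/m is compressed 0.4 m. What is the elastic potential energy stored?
PE = ½kx² = ½(162)(0.4)² = 12.96 J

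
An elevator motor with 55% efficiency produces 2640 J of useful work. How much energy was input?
W_in = W_out/η = 2640/0.55 = 4800 J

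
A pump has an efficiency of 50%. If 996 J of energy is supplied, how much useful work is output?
W_out = η·W_in = 0.5·996 = 498.0 J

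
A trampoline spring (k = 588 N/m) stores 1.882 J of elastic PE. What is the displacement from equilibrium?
x = √(2·PE/k) = √(2·1.882/588) = 0.08001 m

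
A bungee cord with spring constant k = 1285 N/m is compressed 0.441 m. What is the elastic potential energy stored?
PE = ½kx² = ½(1285)(0.441)² = 125.0 J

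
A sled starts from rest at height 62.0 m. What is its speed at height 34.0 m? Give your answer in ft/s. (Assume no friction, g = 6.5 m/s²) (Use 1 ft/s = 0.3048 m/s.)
mgh₁ = mgh₂ + ½mv² ⇒ v = √(2g(h₁−h₂)) = √(2·6.5·28.0) = 19.0788 m/s = 62.59 ft/s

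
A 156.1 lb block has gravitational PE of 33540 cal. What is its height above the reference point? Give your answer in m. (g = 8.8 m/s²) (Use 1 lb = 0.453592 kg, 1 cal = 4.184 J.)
Convert to SI: m = 70.8057 kg, PE = 140331 J
h = PE/(mg) = 140331/(70.8057·8.8) = 225.2 m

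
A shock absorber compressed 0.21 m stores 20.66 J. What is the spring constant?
k = 2·PE/x² = 2·20.66/(0.21)² = 937.0 N/m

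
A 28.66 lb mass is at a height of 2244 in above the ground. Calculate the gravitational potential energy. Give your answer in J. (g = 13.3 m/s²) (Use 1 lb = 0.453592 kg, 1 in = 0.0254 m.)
Convert to SI: m = 12.9999 kg, h = 56.9976 m
PE = mgh = (12.9999)(13.3)(56.9976) = 9855 J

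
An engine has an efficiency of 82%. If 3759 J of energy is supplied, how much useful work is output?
W_out = η·W_in = 0.82·3759 = 3082.38 J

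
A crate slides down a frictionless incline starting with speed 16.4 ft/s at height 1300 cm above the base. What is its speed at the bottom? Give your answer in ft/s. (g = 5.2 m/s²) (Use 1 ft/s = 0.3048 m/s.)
Convert to SI: v₀ = 4.99872 m/s, h = 13.0 m
½mv₀² + mgh = ½mv² ⇒ v = √(v₀² + 2gh) = √(4.99872² + 2·5.2·13.0) = 12.6565 m/s = 41.52 ft/s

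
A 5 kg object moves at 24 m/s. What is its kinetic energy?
KE = ½mv² = ½(5)(24)² = 1440.0 J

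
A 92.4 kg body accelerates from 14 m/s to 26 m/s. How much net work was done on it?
W = ΔKE = ½m(v₂² − v₁²) = ½(92.4)(26² − 14²) = 22176.0 J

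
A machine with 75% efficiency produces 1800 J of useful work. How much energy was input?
W_in = W_out/η = 1800/0.75 = 2400 J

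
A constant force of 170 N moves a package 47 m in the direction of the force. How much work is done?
W = F·d = (170)(47) = 7990 J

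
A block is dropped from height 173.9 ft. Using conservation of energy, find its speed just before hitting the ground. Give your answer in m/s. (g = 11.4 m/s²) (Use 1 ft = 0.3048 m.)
Convert to SI: h = 53.0047 m
mgh = ½mv² ⇒ v = √(2gh) = √(2·11.4·53.0047) = 34.76 m/s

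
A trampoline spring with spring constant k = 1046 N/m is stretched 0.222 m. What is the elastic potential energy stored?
PE = ½kx² = ½(1046)(0.222)² = 25.78 J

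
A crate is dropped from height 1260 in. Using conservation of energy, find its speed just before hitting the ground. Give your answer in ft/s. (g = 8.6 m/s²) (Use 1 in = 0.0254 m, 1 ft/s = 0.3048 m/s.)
Convert to SI: h = 32.004 m
mgh = ½mv² ⇒ v = √(2gh) = √(2·8.6·32.004) = 23.4621 m/s = 76.98 ft/s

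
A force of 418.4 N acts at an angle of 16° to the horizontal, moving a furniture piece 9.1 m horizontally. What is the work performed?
W = F·d·cosθ = (418.4)(9.1)cos(16°) = 3660 J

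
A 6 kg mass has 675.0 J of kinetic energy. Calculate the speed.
v = √(2·KE/m) = √(2·675.0/6) = 15.0 m/s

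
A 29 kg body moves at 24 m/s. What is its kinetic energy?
KE = ½mv² = ½(29)(24)² = 8352.0 J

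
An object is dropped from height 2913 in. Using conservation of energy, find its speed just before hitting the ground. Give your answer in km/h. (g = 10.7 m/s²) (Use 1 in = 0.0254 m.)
Convert to SI: h = 73.9902 m
mgh = ½mv² ⇒ v = √(2gh) = √(2·10.7·73.9902) = 39.7918 m/s = 143.3 km/h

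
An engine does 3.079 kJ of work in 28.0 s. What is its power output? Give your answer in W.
Convert to SI: W = 3079.0 J, t = 28.0 s
P = W/t = 3079.0/28.0 = 110.0 W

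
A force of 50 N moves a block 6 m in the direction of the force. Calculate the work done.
W = F·d = (50)(6) = 300.0 J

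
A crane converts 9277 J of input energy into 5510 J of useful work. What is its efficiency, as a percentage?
η = W_out/W_in = 5510/9277 = 59.39%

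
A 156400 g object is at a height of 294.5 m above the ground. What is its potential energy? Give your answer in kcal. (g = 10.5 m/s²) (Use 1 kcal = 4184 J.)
Convert to SI: m = 156.4 kg, h = 294.5 m
PE = mgh = (156.4)(10.5)(294.5) = 483628 J = 115.6 kcal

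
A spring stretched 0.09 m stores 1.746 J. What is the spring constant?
k = 2·PE/x² = 2·1.746/(0.09)² = 431.1 N/m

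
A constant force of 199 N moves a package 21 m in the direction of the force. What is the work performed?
W = F·d = (199)(21) = 4179 J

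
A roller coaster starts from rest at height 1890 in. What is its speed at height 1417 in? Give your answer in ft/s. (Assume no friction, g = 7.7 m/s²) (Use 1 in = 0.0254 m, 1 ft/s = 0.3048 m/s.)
Convert to SI: h₁−h₂ = 12.0142 m
mgh₁ = mgh₂ + ½mv² ⇒ v = √(2g(h₁−h₂)) = √(2·7.7·12.0142) = 13.6022 m/s = 44.63 ft/s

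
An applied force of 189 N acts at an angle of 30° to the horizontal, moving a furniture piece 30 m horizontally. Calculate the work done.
W = F·d·cosθ = (189)(30)cos(30°) = 4910 J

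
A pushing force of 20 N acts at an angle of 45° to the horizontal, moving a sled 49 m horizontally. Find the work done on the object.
W = F·d·cosθ = (20)(49)cos(45°) = 693.0 J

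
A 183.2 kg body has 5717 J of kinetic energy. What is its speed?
v = √(2·KE/m) = √(2·5717/183.2) = 7.9 m/s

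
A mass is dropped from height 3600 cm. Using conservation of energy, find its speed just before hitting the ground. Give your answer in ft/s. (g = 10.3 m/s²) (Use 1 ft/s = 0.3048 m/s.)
Convert to SI: h = 36.0 m
mgh = ½mv² ⇒ v = √(2gh) = √(2·10.3·36.0) = 27.2323 m/s = 89.34 ft/s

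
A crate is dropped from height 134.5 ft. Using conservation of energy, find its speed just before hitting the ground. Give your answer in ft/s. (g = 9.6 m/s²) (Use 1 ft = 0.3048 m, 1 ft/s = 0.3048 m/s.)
Convert to SI: h = 40.9956 m
mgh = ½mv² ⇒ v = √(2gh) = √(2·9.6·40.9956) = 28.0556 m/s = 92.05 ft/s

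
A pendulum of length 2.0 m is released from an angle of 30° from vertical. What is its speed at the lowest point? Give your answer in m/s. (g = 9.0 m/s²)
h = L(1 − cosθ) = 2.0(1 − cos30°) = 0.267949 m
v = √(2gh) = √(2·9.0·0.267949) = 2.196 m/s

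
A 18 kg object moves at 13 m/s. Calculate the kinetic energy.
KE = ½mv² = ½(18)(13)² = 1521.0 J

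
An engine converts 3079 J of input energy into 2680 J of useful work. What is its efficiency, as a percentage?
η = W_out/W_in = 2680/3079 = 87.04%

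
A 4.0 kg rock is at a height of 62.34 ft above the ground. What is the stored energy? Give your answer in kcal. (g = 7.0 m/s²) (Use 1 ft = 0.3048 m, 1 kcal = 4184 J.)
Convert to SI: m = 4.0 kg, h = 19.0012 m
PE = mgh = (4.0)(7.0)(19.0012) = 532.034 J = 0.1272 kcal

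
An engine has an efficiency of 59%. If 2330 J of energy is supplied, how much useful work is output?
W_out = η·W_in = 0.59·2330 = 1374.7 J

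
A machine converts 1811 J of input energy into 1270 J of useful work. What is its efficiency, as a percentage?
η = W_out/W_in = 1270/1811 = 70.13%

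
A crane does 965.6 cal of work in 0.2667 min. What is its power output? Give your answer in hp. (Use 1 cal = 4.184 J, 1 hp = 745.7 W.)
Convert to SI: W = 4040.07 J, t = 16.002 s
P = W/t = 4040.07/16.002 = 252.473 W = 0.3386 hp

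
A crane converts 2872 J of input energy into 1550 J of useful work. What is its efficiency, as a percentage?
η = W_out/W_in = 1550/2872 = 53.97%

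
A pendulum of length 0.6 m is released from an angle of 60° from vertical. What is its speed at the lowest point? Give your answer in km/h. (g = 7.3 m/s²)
h = L(1 − cosθ) = 0.6(1 − cos60°) = 0.3 m
v = √(2gh) = √(2·7.3·0.3) = 2.09284 m/s = 7.534 km/h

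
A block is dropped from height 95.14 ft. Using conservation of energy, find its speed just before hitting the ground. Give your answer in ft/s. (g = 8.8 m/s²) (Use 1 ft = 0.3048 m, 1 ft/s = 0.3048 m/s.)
Convert to SI: h = 28.9987 m
mgh = ½mv² ⇒ v = √(2gh) = √(2·8.8·28.9987) = 22.5915 m/s = 74.12 ft/s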